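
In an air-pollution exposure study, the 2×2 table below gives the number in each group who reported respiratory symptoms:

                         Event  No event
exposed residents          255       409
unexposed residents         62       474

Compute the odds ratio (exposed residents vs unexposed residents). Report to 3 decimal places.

OR = (255 × 474) / (409 × 62) = 120870/25358 ≈ 4.767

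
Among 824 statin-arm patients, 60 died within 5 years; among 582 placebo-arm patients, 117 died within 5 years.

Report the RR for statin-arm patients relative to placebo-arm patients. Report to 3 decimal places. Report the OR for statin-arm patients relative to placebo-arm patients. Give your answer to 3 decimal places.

RR = 0.362; OR = 0.312

risk, statin-arm patients = 60/824 = 0.0728
risk, placebo-arm patients = 117/582 = 0.2010
RR = 0.0728 / 0.2010 = 0.362
odds, statin-arm patients = 60/764 = 0.0785
odds, placebo-arm patients = 117/465 = 0.2516
OR = 0.0785 / 0.2516 = 0.312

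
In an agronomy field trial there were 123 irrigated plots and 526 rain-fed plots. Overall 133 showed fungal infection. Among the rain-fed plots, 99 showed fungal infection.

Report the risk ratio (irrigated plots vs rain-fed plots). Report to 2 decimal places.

RR: 1.47

irrigated plots with the outcome: 133 − 99 = 34
irrigated plots without the outcome: 123 − 34 = 89
rain-fed plots without the outcome: 526 − 99 = 427
risk, irrigated plots = 34/123 = 0.2764
risk, rain-fed plots = 99/526 = 0.1882
RR = 0.2764 / 0.1882 = 1.47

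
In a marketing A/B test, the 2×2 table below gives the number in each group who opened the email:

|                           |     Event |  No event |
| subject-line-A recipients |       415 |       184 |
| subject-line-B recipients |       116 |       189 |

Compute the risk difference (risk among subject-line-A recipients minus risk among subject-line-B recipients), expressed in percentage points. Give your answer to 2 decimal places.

risk, subject-line-A recipients = 415/599 = 0.6928
risk, subject-line-B recipients = 116/305 = 0.3803
risk difference = 0.6928 − 0.3803 = 0.3125 → 31.25 percentage points

31.25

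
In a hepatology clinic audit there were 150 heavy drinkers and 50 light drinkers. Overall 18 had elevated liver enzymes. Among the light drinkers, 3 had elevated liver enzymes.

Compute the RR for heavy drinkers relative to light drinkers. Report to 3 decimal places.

heavy drinkers with the outcome: 18 − 3 = 15
heavy drinkers without the outcome: 150 − 15 = 135
light drinkers without the outcome: 50 − 3 = 47
risk, heavy drinkers = 15/150 = 0.1000
risk, light drinkers = 3/50 = 0.0600
RR = 0.1000 / 0.0600 = 1.667

1.667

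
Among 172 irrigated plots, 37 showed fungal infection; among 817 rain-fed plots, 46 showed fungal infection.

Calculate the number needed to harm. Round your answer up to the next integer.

risk, irrigated plots = 37/172 = 0.215116
risk, rain-fed plots = 46/817 = 0.056304
absolute risk difference = 0.158813
1 / 0.158813 = 6.297 → round up → 7

7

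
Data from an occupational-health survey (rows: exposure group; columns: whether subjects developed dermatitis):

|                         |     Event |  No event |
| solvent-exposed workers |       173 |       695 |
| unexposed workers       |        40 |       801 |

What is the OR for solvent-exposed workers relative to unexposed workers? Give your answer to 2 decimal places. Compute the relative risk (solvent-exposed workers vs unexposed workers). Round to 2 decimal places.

OR = 4.98; RR = 4.19

odds, solvent-exposed workers = 173/695 = 0.24892
odds, unexposed workers = 40/801 = 0.04994
OR = 0.24892 / 0.04994 = 4.98
risk, solvent-exposed workers = 173/868 = 0.19931
risk, unexposed workers = 40/841 = 0.04756
RR = 0.19931 / 0.04756 = 4.19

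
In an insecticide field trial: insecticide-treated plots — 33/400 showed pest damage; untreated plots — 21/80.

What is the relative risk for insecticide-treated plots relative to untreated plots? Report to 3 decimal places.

risk, insecticide-treated plots = 33/400 = 0.0825
risk, untreated plots = 21/80 = 0.2625
RR = 0.0825 / 0.2625 = 0.314

0.314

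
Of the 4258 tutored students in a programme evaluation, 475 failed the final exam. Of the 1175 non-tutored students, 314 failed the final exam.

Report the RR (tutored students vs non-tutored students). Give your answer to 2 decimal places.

risk, tutored students = 475/4258 = 0.1116
risk, non-tutored students = 314/1175 = 0.2672
RR = 0.1116 / 0.2672 = 0.42

RR = 0.42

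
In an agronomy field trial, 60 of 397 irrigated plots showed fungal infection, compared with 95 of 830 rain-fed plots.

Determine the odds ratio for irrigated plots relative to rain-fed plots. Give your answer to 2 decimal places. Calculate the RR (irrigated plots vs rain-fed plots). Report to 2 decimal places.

OR = 1.38; RR = 1.32

OR = (60 × 735) / (337 × 95) = 44100/32015 ≈ 1.38
risk, irrigated plots = 60/397 = 0.1511
risk, rain-fed plots = 95/830 = 0.1145
RR = 0.1511 / 0.1145 = 1.32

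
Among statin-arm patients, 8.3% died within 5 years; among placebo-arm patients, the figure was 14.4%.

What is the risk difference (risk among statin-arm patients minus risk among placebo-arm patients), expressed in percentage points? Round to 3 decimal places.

risk difference = 0.0830 − 0.1440 = -0.0610 → -6.100 percentage points

RD ≈ -6.100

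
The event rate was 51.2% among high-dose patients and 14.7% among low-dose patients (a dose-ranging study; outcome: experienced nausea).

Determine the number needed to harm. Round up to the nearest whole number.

3

absolute risk difference = 0.365000
1 / 0.365000 = 2.740 → round up → 3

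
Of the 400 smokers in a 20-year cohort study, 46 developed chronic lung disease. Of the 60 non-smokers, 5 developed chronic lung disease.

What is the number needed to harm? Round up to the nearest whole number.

32

risk, smokers = 46/400 = 0.115000
risk, non-smokers = 5/60 = 0.083333
absolute risk difference = 0.031667
1 / 0.031667 = 31.579 → round up → 32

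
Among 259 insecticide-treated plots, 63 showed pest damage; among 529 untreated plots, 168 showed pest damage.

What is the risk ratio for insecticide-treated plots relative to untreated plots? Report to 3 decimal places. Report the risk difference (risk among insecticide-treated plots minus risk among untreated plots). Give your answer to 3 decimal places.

RR = 0.766; RD = -0.074

risk, insecticide-treated plots = 63/259 = 0.2432
risk, untreated plots = 168/529 = 0.3176
RR = 0.2432 / 0.3176 = 0.766
risk difference = 0.2432 − 0.3176 = -0.074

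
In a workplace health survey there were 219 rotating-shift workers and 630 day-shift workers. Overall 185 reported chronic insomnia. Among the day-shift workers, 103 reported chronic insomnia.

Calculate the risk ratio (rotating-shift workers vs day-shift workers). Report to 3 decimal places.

RR: 2.290

rotating-shift workers with the outcome: 185 − 103 = 82
rotating-shift workers without the outcome: 219 − 82 = 137
day-shift workers without the outcome: 630 − 103 = 527
risk, rotating-shift workers = 82/219 = 0.3744
risk, day-shift workers = 103/630 = 0.1635
RR = 0.3744 / 0.1635 = 2.290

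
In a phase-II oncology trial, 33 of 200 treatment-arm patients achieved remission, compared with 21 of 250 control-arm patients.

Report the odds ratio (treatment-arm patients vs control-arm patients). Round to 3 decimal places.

OR = (33 × 229) / (167 × 21) = 7557/3507 ≈ 2.155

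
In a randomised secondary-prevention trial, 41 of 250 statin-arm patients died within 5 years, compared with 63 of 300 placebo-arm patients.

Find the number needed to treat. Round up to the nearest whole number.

risk, statin-arm patients = 41/250 = 0.164000
risk, placebo-arm patients = 63/300 = 0.210000
absolute risk difference = 0.046000
1 / 0.046000 = 21.739 → round up → 22

22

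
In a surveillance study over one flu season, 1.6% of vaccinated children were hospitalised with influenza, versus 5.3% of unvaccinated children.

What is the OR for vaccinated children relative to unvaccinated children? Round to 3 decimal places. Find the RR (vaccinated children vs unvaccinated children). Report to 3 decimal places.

odds, vaccinated children = 0.01600/0.98400 = 0.01626
odds, unvaccinated children = 0.05300/0.94700 = 0.05597
OR = 0.01626 / 0.05597 = 0.291
RR = 0.01600 / 0.05300 = 0.302

OR = 0.291; RR = 0.302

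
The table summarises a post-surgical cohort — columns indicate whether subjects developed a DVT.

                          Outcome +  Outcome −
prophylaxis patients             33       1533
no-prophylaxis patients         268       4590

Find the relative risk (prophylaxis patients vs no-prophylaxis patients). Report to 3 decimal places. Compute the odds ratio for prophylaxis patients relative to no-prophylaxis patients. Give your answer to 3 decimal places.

RR = 0.382; OR = 0.369

risk, prophylaxis patients = 33/1566 = 0.02107
risk, no-prophylaxis patients = 268/4858 = 0.05517
RR = 0.02107 / 0.05517 = 0.382
odds, prophylaxis patients = 33/1533 = 0.02153
odds, no-prophylaxis patients = 268/4590 = 0.05839
OR = 0.02153 / 0.05839 = 0.369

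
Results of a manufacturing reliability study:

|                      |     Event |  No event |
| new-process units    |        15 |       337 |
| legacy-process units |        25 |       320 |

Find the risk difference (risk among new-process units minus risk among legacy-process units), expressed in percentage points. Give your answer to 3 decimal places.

-2.985

risk, new-process units = 15/352 = 0.04261
risk, legacy-process units = 25/345 = 0.07246
risk difference = 0.04261 − 0.07246 = -0.02985 → -2.985 percentage points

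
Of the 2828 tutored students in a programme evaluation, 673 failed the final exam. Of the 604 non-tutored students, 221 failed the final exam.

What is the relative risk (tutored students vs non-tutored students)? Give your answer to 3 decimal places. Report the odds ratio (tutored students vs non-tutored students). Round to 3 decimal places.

RR = 0.650; OR = 0.541

risk, tutored students = 673/2828 = 0.2380
risk, non-tutored students = 221/604 = 0.3659
RR = 0.2380 / 0.3659 = 0.650
OR = (673 × 383) / (2155 × 221) = 257759/476255 ≈ 0.541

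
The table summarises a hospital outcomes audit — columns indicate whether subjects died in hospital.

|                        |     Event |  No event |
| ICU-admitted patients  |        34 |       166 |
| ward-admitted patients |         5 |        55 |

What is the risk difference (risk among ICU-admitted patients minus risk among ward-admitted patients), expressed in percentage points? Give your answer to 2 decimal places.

RD: 8.67

risk, ICU-admitted patients = 34/200 = 0.1700
risk, ward-admitted patients = 5/60 = 0.0833
risk difference = 0.1700 − 0.0833 = 0.0867 → 8.67 percentage points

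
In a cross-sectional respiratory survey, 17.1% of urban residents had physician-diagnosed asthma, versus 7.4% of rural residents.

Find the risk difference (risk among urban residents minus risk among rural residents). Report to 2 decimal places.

risk difference = 0.1710 − 0.0740 = 0.10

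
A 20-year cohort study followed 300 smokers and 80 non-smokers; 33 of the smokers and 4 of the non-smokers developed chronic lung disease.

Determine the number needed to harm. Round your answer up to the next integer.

risk, smokers = 33/300 = 0.110000
risk, non-smokers = 4/80 = 0.050000
absolute risk difference = 0.060000
1 / 0.060000 = 16.667 → round up → 17

NNH ≈ 17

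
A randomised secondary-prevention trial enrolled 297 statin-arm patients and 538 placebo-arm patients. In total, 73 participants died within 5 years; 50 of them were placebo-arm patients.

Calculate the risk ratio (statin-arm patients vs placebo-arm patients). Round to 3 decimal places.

statin-arm patients with the outcome: 73 − 50 = 23
statin-arm patients without the outcome: 297 − 23 = 274
placebo-arm patients without the outcome: 538 − 50 = 488
risk, statin-arm patients = 23/297 = 0.0774
risk, placebo-arm patients = 50/538 = 0.0929
RR = 0.0774 / 0.0929 = 0.833

RR ≈ 0.833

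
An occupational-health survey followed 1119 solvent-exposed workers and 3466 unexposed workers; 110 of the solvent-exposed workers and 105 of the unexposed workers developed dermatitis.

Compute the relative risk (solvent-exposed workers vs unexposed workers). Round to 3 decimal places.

3.245

risk, solvent-exposed workers = 110/1119 = 0.09830
risk, unexposed workers = 105/3466 = 0.03029
RR = 0.09830 / 0.03029 = 3.245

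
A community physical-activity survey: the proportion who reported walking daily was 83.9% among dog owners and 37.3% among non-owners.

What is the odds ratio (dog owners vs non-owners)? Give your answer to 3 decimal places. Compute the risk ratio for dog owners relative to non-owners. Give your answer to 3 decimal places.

OR = 8.760; RR = 2.249

odds, dog owners = 0.8390/0.1610 = 5.2112
odds, non-owners = 0.3730/0.6270 = 0.5949
OR = 5.2112 / 0.5949 = 8.760
RR = 0.8390 / 0.3730 = 2.249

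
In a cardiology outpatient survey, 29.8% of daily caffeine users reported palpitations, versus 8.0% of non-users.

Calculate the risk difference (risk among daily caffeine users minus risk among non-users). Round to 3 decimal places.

risk difference = 0.2980 − 0.0800 = 0.218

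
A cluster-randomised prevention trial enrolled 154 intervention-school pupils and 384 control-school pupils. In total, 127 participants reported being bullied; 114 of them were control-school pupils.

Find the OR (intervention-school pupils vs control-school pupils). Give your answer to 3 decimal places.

0.218

intervention-school pupils with the outcome: 127 − 114 = 13
intervention-school pupils without the outcome: 154 − 13 = 141
control-school pupils without the outcome: 384 − 114 = 270
OR = (13 × 270) / (141 × 114) = 3510/16074 ≈ 0.218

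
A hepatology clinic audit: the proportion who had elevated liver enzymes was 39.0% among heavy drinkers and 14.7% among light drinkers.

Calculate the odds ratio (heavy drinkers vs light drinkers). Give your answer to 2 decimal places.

odds, heavy drinkers = 0.3900/0.6100 = 0.6393
odds, light drinkers = 0.1470/0.8530 = 0.1723
OR = 0.6393 / 0.1723 = 3.71

3.71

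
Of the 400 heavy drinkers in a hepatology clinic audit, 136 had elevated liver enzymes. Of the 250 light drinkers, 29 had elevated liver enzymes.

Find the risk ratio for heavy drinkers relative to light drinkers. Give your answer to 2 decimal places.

RR: 2.93

risk, heavy drinkers = 136/400 = 0.3400
risk, light drinkers = 29/250 = 0.1160
RR = 0.3400 / 0.1160 = 2.93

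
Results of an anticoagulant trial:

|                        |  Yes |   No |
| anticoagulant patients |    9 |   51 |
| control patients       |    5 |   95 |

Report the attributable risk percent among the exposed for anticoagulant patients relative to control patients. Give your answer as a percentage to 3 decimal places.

AR%: 66.667%

risk, anticoagulant patients = 9/60 = 0.1500
risk, control patients = 5/100 = 0.0500
AR% = (0.1500 − 0.0500) / 0.1500 = 0.6667 → 66.667%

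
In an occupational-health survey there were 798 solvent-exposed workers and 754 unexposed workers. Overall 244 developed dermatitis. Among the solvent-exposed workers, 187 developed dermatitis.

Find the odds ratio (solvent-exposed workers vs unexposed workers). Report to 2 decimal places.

solvent-exposed workers without the outcome: 798 − 187 = 611
unexposed workers with the outcome: 244 − 187 = 57
unexposed workers without the outcome: 754 − 57 = 697
odds, solvent-exposed workers = 187/611 = 0.3061
odds, unexposed workers = 57/697 = 0.0818
OR = 0.3061 / 0.0818 = 3.74

OR: 3.74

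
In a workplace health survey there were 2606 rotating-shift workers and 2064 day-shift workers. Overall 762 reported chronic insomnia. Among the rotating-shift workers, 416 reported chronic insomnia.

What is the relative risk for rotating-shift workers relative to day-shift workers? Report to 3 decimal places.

rotating-shift workers without the outcome: 2606 − 416 = 2190
day-shift workers with the outcome: 762 − 416 = 346
day-shift workers without the outcome: 2064 − 346 = 1718
risk, rotating-shift workers = 416/2606 = 0.1596
risk, day-shift workers = 346/2064 = 0.1676
RR = 0.1596 / 0.1676 = 0.952

0.952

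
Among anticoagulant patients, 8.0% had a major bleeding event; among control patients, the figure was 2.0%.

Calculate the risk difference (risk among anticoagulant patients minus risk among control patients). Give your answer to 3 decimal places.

risk difference = 0.08000 − 0.02000 = 0.060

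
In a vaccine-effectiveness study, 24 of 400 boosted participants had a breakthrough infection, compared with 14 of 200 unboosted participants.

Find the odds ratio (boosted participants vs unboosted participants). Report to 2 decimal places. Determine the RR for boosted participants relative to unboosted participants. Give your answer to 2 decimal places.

odds, boosted participants = 24/376 = 0.0638
odds, unboosted participants = 14/186 = 0.0753
OR = 0.0638 / 0.0753 = 0.85
risk, boosted participants = 24/400 = 0.0600
risk, unboosted participants = 14/200 = 0.0700
RR = 0.0600 / 0.0700 = 0.86

OR = 0.85; RR = 0.86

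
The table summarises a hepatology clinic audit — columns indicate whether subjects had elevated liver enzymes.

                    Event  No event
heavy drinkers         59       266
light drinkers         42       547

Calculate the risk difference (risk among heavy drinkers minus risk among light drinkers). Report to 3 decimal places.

0.110

risk, heavy drinkers = 59/325 = 0.1815
risk, light drinkers = 42/589 = 0.0713
risk difference = 0.1815 − 0.0713 = 0.110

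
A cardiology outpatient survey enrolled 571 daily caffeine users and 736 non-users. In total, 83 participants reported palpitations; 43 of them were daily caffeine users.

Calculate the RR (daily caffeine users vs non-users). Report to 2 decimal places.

daily caffeine users without the outcome: 571 − 43 = 528
non-users with the outcome: 83 − 43 = 40
non-users without the outcome: 736 − 40 = 696
risk, daily caffeine users = 43/571 = 0.0753
risk, non-users = 40/736 = 0.0543
RR = 0.0753 / 0.0543 = 1.39

RR ≈ 1.39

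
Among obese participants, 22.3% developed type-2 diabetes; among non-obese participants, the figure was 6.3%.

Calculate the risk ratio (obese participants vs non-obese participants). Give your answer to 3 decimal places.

RR = 0.2230 / 0.0630 = 3.540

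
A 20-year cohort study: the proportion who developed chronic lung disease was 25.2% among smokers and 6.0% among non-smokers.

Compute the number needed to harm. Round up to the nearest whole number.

absolute risk difference = 0.192000
1 / 0.192000 = 5.208 → round up → 6

NNH: 6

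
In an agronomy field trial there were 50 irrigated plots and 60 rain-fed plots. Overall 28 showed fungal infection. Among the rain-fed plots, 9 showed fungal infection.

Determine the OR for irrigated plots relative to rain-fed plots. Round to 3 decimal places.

irrigated plots with the outcome: 28 − 9 = 19
irrigated plots without the outcome: 50 − 19 = 31
rain-fed plots without the outcome: 60 − 9 = 51
odds, irrigated plots = 19/31 = 0.6129
odds, rain-fed plots = 9/51 = 0.1765
OR = 0.6129 / 0.1765 = 3.473

3.473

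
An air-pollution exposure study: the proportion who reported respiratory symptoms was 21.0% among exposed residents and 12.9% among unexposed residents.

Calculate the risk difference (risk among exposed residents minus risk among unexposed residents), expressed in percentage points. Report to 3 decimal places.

risk difference = 0.2100 − 0.1290 = 0.0810 → 8.100 percentage points

RD: 8.100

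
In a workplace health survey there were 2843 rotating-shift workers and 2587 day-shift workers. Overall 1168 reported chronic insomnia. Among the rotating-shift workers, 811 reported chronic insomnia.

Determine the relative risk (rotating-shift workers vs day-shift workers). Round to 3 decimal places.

RR: 2.067

rotating-shift workers without the outcome: 2843 − 811 = 2032
day-shift workers with the outcome: 1168 − 811 = 357
day-shift workers without the outcome: 2587 − 357 = 2230
risk, rotating-shift workers = 811/2843 = 0.2853
risk, day-shift workers = 357/2587 = 0.1380
RR = 0.2853 / 0.1380 = 2.067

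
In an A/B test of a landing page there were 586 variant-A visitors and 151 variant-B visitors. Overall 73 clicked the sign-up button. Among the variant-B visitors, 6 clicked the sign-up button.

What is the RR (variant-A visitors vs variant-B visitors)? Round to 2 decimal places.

RR: 2.88

variant-A visitors with the outcome: 73 − 6 = 67
variant-A visitors without the outcome: 586 − 67 = 519
variant-B visitors without the outcome: 151 − 6 = 145
risk, variant-A visitors = 67/586 = 0.11433
risk, variant-B visitors = 6/151 = 0.03974
RR = 0.11433 / 0.03974 = 2.88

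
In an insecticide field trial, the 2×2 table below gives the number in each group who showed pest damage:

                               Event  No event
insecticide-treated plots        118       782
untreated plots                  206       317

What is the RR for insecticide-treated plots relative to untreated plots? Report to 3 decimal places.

0.333

risk, insecticide-treated plots = 118/900 = 0.1311
risk, untreated plots = 206/523 = 0.3939
RR = 0.1311 / 0.3939 = 0.333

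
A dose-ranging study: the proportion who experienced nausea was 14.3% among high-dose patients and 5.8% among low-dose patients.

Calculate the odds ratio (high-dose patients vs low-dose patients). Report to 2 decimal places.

odds, high-dose patients = 0.1430/0.8570 = 0.1669
odds, low-dose patients = 0.0580/0.9420 = 0.0616
OR = 0.1669 / 0.0616 = 2.71

2.71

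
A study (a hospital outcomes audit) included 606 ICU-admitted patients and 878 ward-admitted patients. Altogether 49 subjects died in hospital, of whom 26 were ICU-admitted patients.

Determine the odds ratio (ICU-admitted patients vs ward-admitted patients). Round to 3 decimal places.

OR = 1.666

ICU-admitted patients without the outcome: 606 − 26 = 580
ward-admitted patients with the outcome: 49 − 26 = 23
ward-admitted patients without the outcome: 878 − 23 = 855
OR = (26 × 855) / (580 × 23) = 22230/13340 ≈ 1.666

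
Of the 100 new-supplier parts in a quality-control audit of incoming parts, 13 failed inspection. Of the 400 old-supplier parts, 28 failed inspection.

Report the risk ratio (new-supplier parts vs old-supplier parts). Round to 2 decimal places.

1.86

risk, new-supplier parts = 13/100 = 0.1300
risk, old-supplier parts = 28/400 = 0.0700
RR = 0.1300 / 0.0700 = 1.86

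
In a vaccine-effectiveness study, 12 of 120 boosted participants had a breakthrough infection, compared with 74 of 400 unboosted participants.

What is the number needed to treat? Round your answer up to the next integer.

risk, boosted participants = 12/120 = 0.100000
risk, unboosted participants = 74/400 = 0.185000
absolute risk difference = 0.085000
1 / 0.085000 = 11.765 → round up → 12

NNT = 12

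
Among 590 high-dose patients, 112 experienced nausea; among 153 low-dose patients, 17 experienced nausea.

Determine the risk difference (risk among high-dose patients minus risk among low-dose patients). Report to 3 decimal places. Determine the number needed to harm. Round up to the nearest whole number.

RD = 0.079; NNH = 13

risk, high-dose patients = 112/590 = 0.1898
risk, low-dose patients = 17/153 = 0.1111
risk difference = 0.1898 − 0.1111 = 0.079
absolute risk difference = 0.078719
1 / 0.078719 = 12.703 → round up → 13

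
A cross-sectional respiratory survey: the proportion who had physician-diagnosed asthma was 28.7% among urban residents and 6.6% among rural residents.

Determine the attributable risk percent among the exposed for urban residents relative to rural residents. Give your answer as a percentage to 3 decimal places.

AR% = (0.2870 − 0.0660) / 0.2870 = 0.7700 → 77.003%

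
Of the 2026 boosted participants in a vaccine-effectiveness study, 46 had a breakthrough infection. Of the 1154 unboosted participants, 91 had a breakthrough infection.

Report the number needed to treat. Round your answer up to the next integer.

risk, boosted participants = 46/2026 = 0.022705
risk, unboosted participants = 91/1154 = 0.078856
absolute risk difference = 0.056151
1 / 0.056151 = 17.809 → round up → 18

NNT: 18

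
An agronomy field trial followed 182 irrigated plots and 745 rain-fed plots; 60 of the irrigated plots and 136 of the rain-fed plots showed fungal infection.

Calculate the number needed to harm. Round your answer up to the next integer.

risk, irrigated plots = 60/182 = 0.329670
risk, rain-fed plots = 136/745 = 0.182550
absolute risk difference = 0.147120
1 / 0.147120 = 6.797 → round up → 7

NNH ≈ 7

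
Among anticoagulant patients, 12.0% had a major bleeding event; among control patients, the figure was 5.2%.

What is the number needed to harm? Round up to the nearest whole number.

15

absolute risk difference = 0.068000
1 / 0.068000 = 14.706 → round up → 15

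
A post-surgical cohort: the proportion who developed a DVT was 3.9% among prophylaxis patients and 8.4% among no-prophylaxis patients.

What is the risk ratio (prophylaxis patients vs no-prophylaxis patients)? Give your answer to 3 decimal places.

RR = 0.03900 / 0.08400 = 0.464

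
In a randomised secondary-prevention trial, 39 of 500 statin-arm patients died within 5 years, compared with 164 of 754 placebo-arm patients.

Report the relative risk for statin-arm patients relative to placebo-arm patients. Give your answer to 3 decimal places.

RR: 0.359

risk, statin-arm patients = 39/500 = 0.0780
risk, placebo-arm patients = 164/754 = 0.2175
RR = 0.0780 / 0.2175 = 0.359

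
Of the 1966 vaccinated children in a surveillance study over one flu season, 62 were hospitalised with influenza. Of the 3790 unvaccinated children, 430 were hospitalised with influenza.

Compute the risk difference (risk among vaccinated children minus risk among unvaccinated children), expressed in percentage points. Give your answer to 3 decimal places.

RD ≈ -8.192

risk, vaccinated children = 62/1966 = 0.03154
risk, unvaccinated children = 430/3790 = 0.11346
risk difference = 0.03154 − 0.11346 = -0.08192 → -8.192 percentage points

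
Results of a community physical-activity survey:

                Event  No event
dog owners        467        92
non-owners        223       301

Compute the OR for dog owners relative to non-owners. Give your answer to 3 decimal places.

OR = (467 × 301) / (92 × 223) = 140567/20516 ≈ 6.852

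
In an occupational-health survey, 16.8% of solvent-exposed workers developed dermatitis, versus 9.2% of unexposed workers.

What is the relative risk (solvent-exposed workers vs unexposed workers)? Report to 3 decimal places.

RR = 0.1680 / 0.0920 = 1.826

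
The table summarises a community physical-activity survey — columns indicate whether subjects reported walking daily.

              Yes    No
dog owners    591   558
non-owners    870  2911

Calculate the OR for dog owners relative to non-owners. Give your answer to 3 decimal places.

OR = (591 × 2911) / (558 × 870) = 1720401/485460 ≈ 3.544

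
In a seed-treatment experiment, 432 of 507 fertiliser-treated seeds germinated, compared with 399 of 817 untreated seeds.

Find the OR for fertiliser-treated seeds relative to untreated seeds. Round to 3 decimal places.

OR = (432 × 418) / (75 × 399) = 180576/29925 ≈ 6.034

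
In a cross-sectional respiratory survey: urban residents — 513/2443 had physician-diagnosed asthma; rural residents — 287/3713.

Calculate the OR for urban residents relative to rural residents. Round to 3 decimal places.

OR = (513 × 3426) / (1930 × 287) = 1757538/553910 ≈ 3.173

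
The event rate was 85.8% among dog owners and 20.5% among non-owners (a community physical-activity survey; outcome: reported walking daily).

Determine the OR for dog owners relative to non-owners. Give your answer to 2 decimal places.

odds, dog owners = 0.8580/0.1420 = 6.0423
odds, non-owners = 0.2050/0.7950 = 0.2579
OR = 6.0423 / 0.2579 = 23.43

23.43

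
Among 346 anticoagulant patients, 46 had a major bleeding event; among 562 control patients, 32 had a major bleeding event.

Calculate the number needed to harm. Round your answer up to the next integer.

risk, anticoagulant patients = 46/346 = 0.132948
risk, control patients = 32/562 = 0.056940
absolute risk difference = 0.076008
1 / 0.076008 = 13.157 → round up → 14

14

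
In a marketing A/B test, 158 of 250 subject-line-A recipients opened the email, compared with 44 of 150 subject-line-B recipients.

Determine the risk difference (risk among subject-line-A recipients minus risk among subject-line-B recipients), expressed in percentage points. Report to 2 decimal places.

risk, subject-line-A recipients = 158/250 = 0.6320
risk, subject-line-B recipients = 44/150 = 0.2933
risk difference = 0.6320 − 0.2933 = 0.3387 → 33.87 percentage points

33.87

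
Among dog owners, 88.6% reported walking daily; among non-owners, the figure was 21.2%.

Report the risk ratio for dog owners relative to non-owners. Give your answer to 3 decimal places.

RR = 0.8860 / 0.2120 = 4.179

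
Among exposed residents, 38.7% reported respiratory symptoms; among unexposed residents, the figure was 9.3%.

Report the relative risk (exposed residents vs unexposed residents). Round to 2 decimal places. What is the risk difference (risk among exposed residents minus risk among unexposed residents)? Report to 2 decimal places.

RR = 0.3870 / 0.0930 = 4.16
risk difference = 0.3870 − 0.0930 = 0.29

RR = 4.16; RD = 0.29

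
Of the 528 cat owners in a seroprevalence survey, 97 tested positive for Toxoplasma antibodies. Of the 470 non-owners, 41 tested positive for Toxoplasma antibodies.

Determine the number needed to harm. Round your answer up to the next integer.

11

risk, cat owners = 97/528 = 0.183712
risk, non-owners = 41/470 = 0.087234
absolute risk difference = 0.096478
1 / 0.096478 = 10.365 → round up → 11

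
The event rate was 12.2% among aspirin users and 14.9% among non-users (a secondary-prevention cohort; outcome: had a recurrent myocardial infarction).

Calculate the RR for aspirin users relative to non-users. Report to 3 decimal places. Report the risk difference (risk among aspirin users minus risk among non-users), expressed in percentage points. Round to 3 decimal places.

RR = 0.819; RD = -2.700

RR = 0.1220 / 0.1490 = 0.819
risk difference = 0.1220 − 0.1490 = -0.0270 → -2.700 percentage points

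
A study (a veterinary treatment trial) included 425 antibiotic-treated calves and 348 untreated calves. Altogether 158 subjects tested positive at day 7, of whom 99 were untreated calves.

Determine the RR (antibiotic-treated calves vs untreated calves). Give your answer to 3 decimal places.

antibiotic-treated calves with the outcome: 158 − 99 = 59
antibiotic-treated calves without the outcome: 425 − 59 = 366
untreated calves without the outcome: 348 − 99 = 249
risk, antibiotic-treated calves = 59/425 = 0.1388
risk, untreated calves = 99/348 = 0.2845
RR = 0.1388 / 0.2845 = 0.488

0.488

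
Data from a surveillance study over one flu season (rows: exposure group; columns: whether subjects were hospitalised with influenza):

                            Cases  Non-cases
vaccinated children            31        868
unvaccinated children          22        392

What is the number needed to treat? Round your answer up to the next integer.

risk, vaccinated children = 31/899 = 0.034483
risk, unvaccinated children = 22/414 = 0.053140
absolute risk difference = 0.018657
1 / 0.018657 = 53.599 → round up → 54

54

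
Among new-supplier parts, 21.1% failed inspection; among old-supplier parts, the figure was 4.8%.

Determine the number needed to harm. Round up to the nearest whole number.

7

absolute risk difference = 0.163000
1 / 0.163000 = 6.135 → round up → 7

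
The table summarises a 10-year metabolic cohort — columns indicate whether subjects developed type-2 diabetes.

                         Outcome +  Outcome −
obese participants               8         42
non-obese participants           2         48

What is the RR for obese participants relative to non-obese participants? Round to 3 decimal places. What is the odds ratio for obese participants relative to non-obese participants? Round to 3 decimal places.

risk, obese participants = 8/50 = 0.16000
risk, non-obese participants = 2/50 = 0.04000
RR = 0.16000 / 0.04000 = 4.000
odds, obese participants = 8/42 = 0.19048
odds, non-obese participants = 2/48 = 0.04167
OR = 0.19048 / 0.04167 = 4.571

RR = 4.000; OR = 4.571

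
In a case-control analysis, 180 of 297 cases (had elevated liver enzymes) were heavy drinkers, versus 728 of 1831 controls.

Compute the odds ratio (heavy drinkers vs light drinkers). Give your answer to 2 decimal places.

OR = (180 × 1103) / (728 × 117) = 198540/85176 ≈ 2.33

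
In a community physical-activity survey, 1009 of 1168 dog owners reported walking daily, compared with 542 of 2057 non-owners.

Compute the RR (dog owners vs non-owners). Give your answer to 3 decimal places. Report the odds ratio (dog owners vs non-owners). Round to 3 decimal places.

RR = 3.279; OR = 17.738

risk, dog owners = 1009/1168 = 0.8639
risk, non-owners = 542/2057 = 0.2635
RR = 0.8639 / 0.2635 = 3.279
OR = (1009 × 1515) / (159 × 542) = 1528635/86178 ≈ 17.738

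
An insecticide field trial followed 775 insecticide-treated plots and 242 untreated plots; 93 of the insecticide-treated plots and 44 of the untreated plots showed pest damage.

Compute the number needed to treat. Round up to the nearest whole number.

risk, insecticide-treated plots = 93/775 = 0.120000
risk, untreated plots = 44/242 = 0.181818
absolute risk difference = 0.061818
1 / 0.061818 = 16.177 → round up → 17

17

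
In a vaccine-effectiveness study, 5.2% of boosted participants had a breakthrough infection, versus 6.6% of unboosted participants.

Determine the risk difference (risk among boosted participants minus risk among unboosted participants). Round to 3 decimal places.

risk difference = 0.0520 − 0.0660 = -0.014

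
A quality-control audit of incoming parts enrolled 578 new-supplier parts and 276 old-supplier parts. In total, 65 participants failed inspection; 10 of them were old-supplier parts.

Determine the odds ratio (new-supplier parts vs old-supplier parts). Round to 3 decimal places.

OR ≈ 2.797

new-supplier parts with the outcome: 65 − 10 = 55
new-supplier parts without the outcome: 578 − 55 = 523
old-supplier parts without the outcome: 276 − 10 = 266
OR = (55 × 266) / (523 × 10) = 14630/5230 ≈ 2.797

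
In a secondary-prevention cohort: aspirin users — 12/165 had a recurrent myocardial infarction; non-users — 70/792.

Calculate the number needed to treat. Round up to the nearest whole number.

risk, aspirin users = 12/165 = 0.072727
risk, non-users = 70/792 = 0.088384
absolute risk difference = 0.015657
1 / 0.015657 = 63.869 → round up → 64

NNT ≈ 64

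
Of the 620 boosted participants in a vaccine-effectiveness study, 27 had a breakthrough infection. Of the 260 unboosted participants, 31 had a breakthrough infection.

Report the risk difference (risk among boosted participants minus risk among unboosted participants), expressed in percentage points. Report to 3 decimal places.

risk, boosted participants = 27/620 = 0.04355
risk, unboosted participants = 31/260 = 0.11923
risk difference = 0.04355 − 0.11923 = -0.07568 → -7.568 percentage points

RD = -7.568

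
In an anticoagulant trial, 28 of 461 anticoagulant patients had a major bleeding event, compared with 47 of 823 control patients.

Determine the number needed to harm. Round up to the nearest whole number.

NNH ≈ 276

risk, anticoagulant patients = 28/461 = 0.060738
risk, control patients = 47/823 = 0.057108
absolute risk difference = 0.003629
1 / 0.003629 = 275.558 → round up → 276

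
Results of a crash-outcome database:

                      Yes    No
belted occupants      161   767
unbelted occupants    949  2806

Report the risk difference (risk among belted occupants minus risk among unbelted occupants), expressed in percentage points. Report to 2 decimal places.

risk, belted occupants = 161/928 = 0.1735
risk, unbelted occupants = 949/3755 = 0.2527
risk difference = 0.1735 − 0.2527 = -0.0792 → -7.92 percentage points

RD: -7.92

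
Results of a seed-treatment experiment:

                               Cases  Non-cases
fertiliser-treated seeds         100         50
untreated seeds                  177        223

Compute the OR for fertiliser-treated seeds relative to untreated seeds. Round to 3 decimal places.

OR = (100 × 223) / (50 × 177) = 22300/8850 ≈ 2.520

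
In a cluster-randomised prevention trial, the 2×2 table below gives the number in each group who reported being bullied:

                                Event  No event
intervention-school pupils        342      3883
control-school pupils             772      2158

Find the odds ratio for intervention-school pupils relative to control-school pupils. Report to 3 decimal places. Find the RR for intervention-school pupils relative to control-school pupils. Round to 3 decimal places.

OR = (342 × 2158) / (3883 × 772) = 738036/2997676 ≈ 0.246
risk, intervention-school pupils = 342/4225 = 0.0809
risk, control-school pupils = 772/2930 = 0.2635
RR = 0.0809 / 0.2635 = 0.307

OR = 0.246; RR = 0.307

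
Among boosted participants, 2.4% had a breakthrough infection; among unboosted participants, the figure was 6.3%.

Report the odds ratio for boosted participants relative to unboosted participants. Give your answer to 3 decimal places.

OR ≈ 0.366

odds, boosted participants = 0.02400/0.97600 = 0.02459
odds, unboosted participants = 0.06300/0.93700 = 0.06724
OR = 0.02459 / 0.06724 = 0.366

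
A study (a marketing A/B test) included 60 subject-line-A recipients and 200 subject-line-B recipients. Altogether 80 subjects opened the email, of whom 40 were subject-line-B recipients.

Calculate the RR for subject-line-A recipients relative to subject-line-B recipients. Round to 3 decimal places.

3.333

subject-line-A recipients with the outcome: 80 − 40 = 40
subject-line-A recipients without the outcome: 60 − 40 = 20
subject-line-B recipients without the outcome: 200 − 40 = 160
risk, subject-line-A recipients = 40/60 = 0.6667
risk, subject-line-B recipients = 40/200 = 0.2000
RR = 0.6667 / 0.2000 = 3.333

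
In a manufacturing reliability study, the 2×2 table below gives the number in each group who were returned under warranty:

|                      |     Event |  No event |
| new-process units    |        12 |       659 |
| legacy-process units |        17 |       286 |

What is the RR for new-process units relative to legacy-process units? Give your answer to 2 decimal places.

risk, new-process units = 12/671 = 0.01788
risk, legacy-process units = 17/303 = 0.05611
RR = 0.01788 / 0.05611 = 0.32

RR = 0.32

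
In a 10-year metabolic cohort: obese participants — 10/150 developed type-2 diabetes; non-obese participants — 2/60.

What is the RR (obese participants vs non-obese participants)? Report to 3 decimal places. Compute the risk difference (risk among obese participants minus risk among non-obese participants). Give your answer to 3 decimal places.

RR = 2.000; RD = 0.033

risk, obese participants = 10/150 = 0.06667
risk, non-obese participants = 2/60 = 0.03333
RR = 0.06667 / 0.03333 = 2.000
risk difference = 0.06667 − 0.03333 = 0.033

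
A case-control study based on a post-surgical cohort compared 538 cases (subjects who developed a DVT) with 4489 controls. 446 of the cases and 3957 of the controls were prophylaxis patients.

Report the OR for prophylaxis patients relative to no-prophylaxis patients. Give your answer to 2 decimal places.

odds, prophylaxis patients = 446/3957 = 0.1127
odds, no-prophylaxis patients = 92/532 = 0.1729
OR = 0.1127 / 0.1729 = 0.65

OR = 0.65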